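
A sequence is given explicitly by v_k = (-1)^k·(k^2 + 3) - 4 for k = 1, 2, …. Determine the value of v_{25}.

-632

(-1)^25 = -1; k^2 + 3 at k=25 is 628; so v_{25} = -632.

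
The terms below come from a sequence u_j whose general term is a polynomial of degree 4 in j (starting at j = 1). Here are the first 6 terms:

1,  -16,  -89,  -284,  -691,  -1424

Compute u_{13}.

-30299

1st diffs: -17, -73, -195, -407, -733.
2nd diffs: -56, -122, -212, -326.
3rd diffs: -66, -90, -114.
4th diffs: -24, -24 (constant).
Newton forward-difference form: u_j = 1 + (-17)·C(j-1,1) + (-56)·C(j-1,2) + (-66)·C(j-1,3) + (-24)·C(j-1,4).
At j = 13: j-1 = 12, so u_{13} = 1 - 204 - 3696 - 14520 - 11880 = -30299.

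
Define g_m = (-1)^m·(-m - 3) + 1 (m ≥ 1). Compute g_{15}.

(-1)^15 = -1; -m - 3 at m=15 is -18; so g_{15} = 19.

19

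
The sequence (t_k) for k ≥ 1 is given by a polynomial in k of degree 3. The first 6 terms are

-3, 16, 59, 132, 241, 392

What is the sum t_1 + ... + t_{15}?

1st diffs: 19, 43, 73, 109, 151.
2nd diffs: 24, 30, 36, 42.
3rd diffs: 6, 6, 6 (constant).
Newton forward-difference form: t_k = -3 + 19·C(k-1,1) + 24·C(k-1,2) + 6·C(k-1,3).
Continuing: …, 591, 844, 1157, 1536, …, t_{15} = 4631.
Summing k = 1..15 (15 terms) gives 21060.

21060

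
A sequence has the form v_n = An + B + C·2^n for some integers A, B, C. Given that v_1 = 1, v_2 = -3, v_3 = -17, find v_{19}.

At n = 1, 2, 3: A + B + 2C = 1; 2A + B + 4C = -3; 3A + B + 8C = -17.
Subtracting the first from the second: A + 2C = -4.
Subtracting the second from the third: A + 4C = -14.
Solving: C = -5, A = 6, then B = 5.
Therefore v_{19} = 114 + 5 + (-5)·524288 = -2621321.

-2621321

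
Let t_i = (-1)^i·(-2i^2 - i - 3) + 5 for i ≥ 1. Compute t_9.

(-1)^9 = -1; -2i^2 - i - 3 at i=9 is -174; so t_9 = 179.

179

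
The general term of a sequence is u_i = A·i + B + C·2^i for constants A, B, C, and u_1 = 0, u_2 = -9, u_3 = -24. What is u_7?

The three given values yield: A + B + 2C = 0; 2A + B + 4C = -9; 3A + B + 8C = -24.
Subtracting the first from the second: A + 2C = -9.
Subtracting the second from the third: A + 4C = -15.
Solving: C = -3, A = -3, then B = 9.
So u_i = -3·i + 9 + (-3)·2^i; at i=7 this is -396.

-396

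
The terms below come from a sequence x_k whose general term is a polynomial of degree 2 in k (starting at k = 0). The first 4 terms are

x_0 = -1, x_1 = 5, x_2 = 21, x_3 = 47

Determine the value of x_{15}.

1139

1st diffs: 6, 16, 26.
2nd diffs: 10, 10 (constant).
Newton forward-difference form: x_k = -1 + 6·C(k,1) + 10·C(k,2).
At k = 15: k = 15, so x_{15} = -1 + 90 + 1050 = 1139.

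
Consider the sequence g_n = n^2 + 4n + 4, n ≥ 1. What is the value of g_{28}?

900

g_{28} = 1·28^2 + 4·28 + 4 = 900.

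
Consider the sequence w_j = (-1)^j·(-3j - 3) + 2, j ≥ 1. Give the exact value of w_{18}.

-55

(-1)^18 = 1; -3j - 3 at j=18 is -57; so w_{18} = -55.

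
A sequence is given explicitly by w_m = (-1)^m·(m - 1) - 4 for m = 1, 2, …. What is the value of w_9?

(-1)^9 = -1; m - 1 at m=9 is 8; so w_9 = -12.

-12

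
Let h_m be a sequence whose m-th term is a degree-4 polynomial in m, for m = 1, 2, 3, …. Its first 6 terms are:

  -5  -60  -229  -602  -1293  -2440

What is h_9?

-10357

1st diffs: -55, -169, -373, -691, -1147.
2nd diffs: -114, -204, -318, -456.
3rd diffs: -90, -114, -138.
4th diffs: -24, -24 (constant).
Newton forward-difference form: h_m = -5 + (-55)·C(m-1,1) + (-114)·C(m-1,2) + (-90)·C(m-1,3) + (-24)·C(m-1,4).
At m = 9: m-1 = 8, so h_9 = -5 - 440 - 3192 - 5040 - 1680 = -10357.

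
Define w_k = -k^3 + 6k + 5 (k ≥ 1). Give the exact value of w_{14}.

w_{14} = -1·14^3 + 6·14 + 5 = -2655.

-2655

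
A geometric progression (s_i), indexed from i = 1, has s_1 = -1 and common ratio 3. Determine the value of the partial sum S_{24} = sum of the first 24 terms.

-141214768240

s_i = (-1)·3^(i-1).
S = (-1)·(3^24 - 1)/(3 - 1) = (-1)·(282429536481 - 1)/(2) = -141214768240.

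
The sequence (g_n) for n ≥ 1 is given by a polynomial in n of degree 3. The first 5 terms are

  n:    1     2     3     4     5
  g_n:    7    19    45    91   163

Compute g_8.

1st diffs: 12, 26, 46, 72.
2nd diffs: 14, 20, 26.
3rd diffs: 6, 6 (constant).
So g_n = n^3 + n^2 + 2n + 3.
Evaluating at n = 8 gives g_8 = 595.

595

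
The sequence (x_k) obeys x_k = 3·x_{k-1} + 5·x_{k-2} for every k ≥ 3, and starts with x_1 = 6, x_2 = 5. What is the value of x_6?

Compute successive terms:
x_3 = 45, x_4 = 160, x_5 = 705, x_6 = 2915.

2915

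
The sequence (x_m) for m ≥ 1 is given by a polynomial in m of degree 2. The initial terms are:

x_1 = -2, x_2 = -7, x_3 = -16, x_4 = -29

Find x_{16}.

1st diffs: -5, -9, -13.
2nd diffs: -4, -4 (constant).
Newton forward-difference form: x_m = -2 + (-5)·C(m-1,1) + (-4)·C(m-1,2).
At m = 16: m-1 = 15, so x_{16} = -2 - 75 - 420 = -497.

-497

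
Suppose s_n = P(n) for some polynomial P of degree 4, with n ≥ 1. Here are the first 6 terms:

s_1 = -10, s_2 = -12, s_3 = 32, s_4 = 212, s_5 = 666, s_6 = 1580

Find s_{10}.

1st diffs: -2, 44, 180, 454, 914.
2nd diffs: 46, 136, 274, 460.
3rd diffs: 90, 138, 186.
4th diffs: 48, 48 (constant).
Newton forward-difference form: s_n = -10 + (-2)·C(n-1,1) + 46·C(n-1,2) + 90·C(n-1,3) + 48·C(n-1,4).
At n = 10: n-1 = 9, so s_{10} = -10 - 18 + 1656 + 7560 + 6048 = 15236.

15236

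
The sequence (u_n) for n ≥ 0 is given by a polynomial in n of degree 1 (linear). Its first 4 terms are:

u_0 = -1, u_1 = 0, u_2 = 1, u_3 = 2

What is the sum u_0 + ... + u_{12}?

65

1st diffs: 1, 1, 1 (constant).
So u_n = n - 1.
Continuing: …, 3, 4, 5, 6, …, u_{12} = 11.
Summing n = 0..12 (13 terms) gives 65.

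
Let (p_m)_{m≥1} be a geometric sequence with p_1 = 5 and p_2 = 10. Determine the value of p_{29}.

1342177280

Common ratio r = 2.
p_m = 5·2^(m-1).
p_{29} = 5·2^28 = 1342177280.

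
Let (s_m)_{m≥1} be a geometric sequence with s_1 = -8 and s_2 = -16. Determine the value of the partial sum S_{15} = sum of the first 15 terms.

Common ratio r = 2.
s_m = (-8)·2^(m-1).
S = (-8)·(2^15 - 1)/(2 - 1) = (-8)·(32768 - 1)/(1) = -262136.

-262136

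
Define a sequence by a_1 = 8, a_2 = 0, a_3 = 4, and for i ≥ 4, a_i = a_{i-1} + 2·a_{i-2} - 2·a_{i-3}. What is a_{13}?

a_4 = -12, a_5 = -4, a_6 = -36, a_7 = -20, a_8 = -84, a_9 = -52, a_{10} = -180, a_{11} = -116, a_{12} = -372, a_{13} = -244.

-244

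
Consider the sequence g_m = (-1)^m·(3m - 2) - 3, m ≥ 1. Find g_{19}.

(-1)^19 = -1; 3m - 2 at m=19 is 55; so g_{19} = -58.

-58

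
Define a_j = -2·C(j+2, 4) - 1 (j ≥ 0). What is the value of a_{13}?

C(15, 4) = 1365, so a_{13} = -2731.

-2731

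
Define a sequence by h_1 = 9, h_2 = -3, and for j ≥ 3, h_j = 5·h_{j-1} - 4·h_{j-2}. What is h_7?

-16371

Iterate the recurrence:
h_3 = -51; h_4 = -243; h_5 = -1011; h_6 = -4083; h_7 = -16371.
(Characteristic roots are 4 and 1.)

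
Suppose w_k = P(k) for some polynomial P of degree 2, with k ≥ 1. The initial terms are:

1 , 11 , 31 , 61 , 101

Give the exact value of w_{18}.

1531

1st diffs: 10, 20, 30, 40.
2nd diffs: 10, 10, 10 (constant).
Newton forward-difference form: w_k = 1 + 10·C(k-1,1) + 10·C(k-1,2).
At k = 18: k-1 = 17, so w_{18} = 1 + 170 + 1360 = 1531.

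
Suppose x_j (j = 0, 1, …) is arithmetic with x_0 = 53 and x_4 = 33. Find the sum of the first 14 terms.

287

Common difference d = (33 - 53) / (4 - 0) = -5.
x_j = 53 + (j - 0)·(-5).
x_{13} = -12; S = 14·(53 + (-12))/2 = 287.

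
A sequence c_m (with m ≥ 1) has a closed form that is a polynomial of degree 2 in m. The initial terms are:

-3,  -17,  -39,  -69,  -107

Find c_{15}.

1st diffs: -14, -22, -30, -38.
2nd diffs: -8, -8, -8 (constant).
Newton forward-difference form: c_m = -3 + (-14)·C(m-1,1) + (-8)·C(m-1,2).
At m = 15: m-1 = 14, so c_{15} = -3 - 196 - 728 = -927.

-927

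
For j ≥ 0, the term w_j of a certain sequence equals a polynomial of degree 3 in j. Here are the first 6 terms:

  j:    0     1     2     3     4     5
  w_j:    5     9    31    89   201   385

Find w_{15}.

10145

1st diffs: 4, 22, 58, 112, 184.
2nd diffs: 18, 36, 54, 72.
3rd diffs: 18, 18, 18 (constant).
Newton forward-difference form: w_j = 5 + 4·C(j,1) + 18·C(j,2) + 18·C(j,3).
At j = 15: j = 15, so w_{15} = 5 + 60 + 1890 + 8190 = 10145.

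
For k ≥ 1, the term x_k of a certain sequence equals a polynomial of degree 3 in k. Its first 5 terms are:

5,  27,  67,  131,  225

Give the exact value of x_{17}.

1st diffs: 22, 40, 64, 94.
2nd diffs: 18, 24, 30.
3rd diffs: 6, 6 (constant).
So x_k = k^3 + 3k^2 + 6k - 5.
Evaluating at k = 17 gives x_{17} = 5877.

5877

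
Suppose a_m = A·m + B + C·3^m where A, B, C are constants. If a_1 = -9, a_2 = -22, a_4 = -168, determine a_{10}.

-118110

The three given values yield: A + B + 3C = -9; 2A + B + 9C = -22; 4A + B + 81C = -168.
Subtracting the first from the second: A + 6C = -13.
Subtracting the second from the third: 2A + 72C = -146.
Solving: C = -2, A = -1, then B = -2.
Hence a_{10} = -1·10 + (-2) + (-2)·59049 = -118110.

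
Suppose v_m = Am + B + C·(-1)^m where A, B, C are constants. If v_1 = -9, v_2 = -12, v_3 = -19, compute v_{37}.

-189

At m = 1, 2, 3: A + B - C = -9; 2A + B + C = -12; 3A + B - C = -19.
Subtracting the first from the second: A + 2C = -3.
Subtracting the second from the third: A - 2C = -7.
Solving: C = 1, A = -5, then B = -3.
So v_m = -5·m + (-3) + 1·(-1)^m; at m=37 this is -189.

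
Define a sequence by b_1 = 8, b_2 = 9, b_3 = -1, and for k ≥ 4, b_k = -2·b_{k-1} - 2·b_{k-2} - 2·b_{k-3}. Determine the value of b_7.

28

Step forward from the initial values:
b_4 = -32  b_5 = 48  b_6 = -30  b_7 = 28.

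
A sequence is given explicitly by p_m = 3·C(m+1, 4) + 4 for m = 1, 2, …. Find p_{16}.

7144

C(17, 4) = 2380, so p_{16} = 7144.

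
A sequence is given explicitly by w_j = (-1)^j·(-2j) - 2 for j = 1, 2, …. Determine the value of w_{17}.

32

(-1)^17 = -1; -2j at j=17 is -34; so w_{17} = 32.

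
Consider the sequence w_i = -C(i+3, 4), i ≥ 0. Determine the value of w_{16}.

-3876

C(19, 4) = 3876, so w_{16} = -3876.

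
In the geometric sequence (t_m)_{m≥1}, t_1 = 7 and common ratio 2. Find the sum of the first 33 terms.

t_m = 7·2^(m-1).
S = 7·(2^33 - 1)/(2 - 1) = 7·(8589934592 - 1)/(1) = 60129542137.

60129542137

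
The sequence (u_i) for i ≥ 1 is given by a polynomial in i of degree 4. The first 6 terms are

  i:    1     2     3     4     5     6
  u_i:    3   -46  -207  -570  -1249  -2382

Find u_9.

1st diffs: -49, -161, -363, -679, -1133.
2nd diffs: -112, -202, -316, -454.
3rd diffs: -90, -114, -138.
4th diffs: -24, -24 (constant).
So u_i = -i^4 - 5i^3 - i^2 + 4i + 6.
Evaluating at i = 9 gives u_9 = -10245.

-10245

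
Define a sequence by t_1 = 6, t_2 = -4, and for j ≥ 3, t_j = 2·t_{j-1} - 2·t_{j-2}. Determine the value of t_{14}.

Step forward from the initial values:
t_3 = -20;  t_4 = -32;  t_5 = -24;  …;  t_{11} = -320;  t_{12} = -512;  t_{13} = -384;  t_{14} = 256.

256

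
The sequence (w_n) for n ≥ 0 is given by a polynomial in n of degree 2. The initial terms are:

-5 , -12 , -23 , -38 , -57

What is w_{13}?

1st diffs: -7, -11, -15, -19.
2nd diffs: -4, -4, -4 (constant).
So w_n = -2n^2 - 5n - 5.
Evaluating at n = 13 gives w_{13} = -408.

-408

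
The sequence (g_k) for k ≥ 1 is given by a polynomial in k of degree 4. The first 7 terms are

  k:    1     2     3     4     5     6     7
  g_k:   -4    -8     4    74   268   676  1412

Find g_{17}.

1st diffs: -4, 12, 70, 194, 408, 736.
2nd diffs: 16, 58, 124, 214, 328.
3rd diffs: 42, 66, 90, 114.
4th diffs: 24, 24, 24 (constant).
Newton forward-difference form: g_k = -4 + (-4)·C(k-1,1) + 16·C(k-1,2) + 42·C(k-1,3) + 24·C(k-1,4).
At k = 17: k-1 = 16, so g_{17} = -4 - 64 + 1920 + 23520 + 43680 = 69052.

69052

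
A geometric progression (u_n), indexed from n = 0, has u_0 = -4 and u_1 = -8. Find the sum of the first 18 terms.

Common ratio r = 2.
u_n = (-4)·2^(n-0).
S = (-4)·(2^18 - 1)/(2 - 1) = (-4)·(262144 - 1)/(1) = -1048572.

-1048572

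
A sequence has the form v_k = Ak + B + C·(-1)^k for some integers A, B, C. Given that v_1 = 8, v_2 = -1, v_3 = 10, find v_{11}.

18

Plug in k = 1, 2, 3: A + B - C = 8; 2A + B + C = -1; 3A + B - C = 10.
Subtracting the first from the second: A + 2C = -9.
Subtracting the second from the third: A - 2C = 11.
Solving: C = -5, A = 1, then B = 2.
So v_k = 1·k + 2 + (-5)·(-1)^k; at k=11 this is 18.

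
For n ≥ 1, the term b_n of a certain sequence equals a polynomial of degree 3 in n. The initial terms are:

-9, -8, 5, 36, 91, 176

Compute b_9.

671

1st diffs: 1, 13, 31, 55, 85.
2nd diffs: 12, 18, 24, 30.
3rd diffs: 6, 6, 6 (constant).
Newton forward-difference form: b_n = -9 + 1·C(n-1,1) + 12·C(n-1,2) + 6·C(n-1,3).
At n = 9: n-1 = 8, so b_9 = -9 + 8 + 336 + 336 = 671.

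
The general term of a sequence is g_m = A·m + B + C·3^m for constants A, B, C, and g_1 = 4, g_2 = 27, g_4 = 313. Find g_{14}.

At m = 1, 2, 4: A + B + 3C = 4; 2A + B + 9C = 27; 4A + B + 81C = 313.
Subtracting the first from the second: A + 6C = 23.
Subtracting the second from the third: 2A + 72C = 286.
Solving: C = 4, A = -1, then B = -7.
Therefore g_{14} = -14 + (-7) + 4·4782969 = 19131855.

19131855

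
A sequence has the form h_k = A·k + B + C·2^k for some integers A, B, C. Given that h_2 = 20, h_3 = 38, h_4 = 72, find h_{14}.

The three given values yield: 2A + B + 4C = 20; 3A + B + 8C = 38; 4A + B + 16C = 72.
Subtracting the first from the second: A + 4C = 18.
Subtracting the second from the third: A + 8C = 34.
Solving: C = 4, A = 2, then B = 0.
So h_k = 2·k + 0 + 4·2^k; at k=14 this is 65564.

65564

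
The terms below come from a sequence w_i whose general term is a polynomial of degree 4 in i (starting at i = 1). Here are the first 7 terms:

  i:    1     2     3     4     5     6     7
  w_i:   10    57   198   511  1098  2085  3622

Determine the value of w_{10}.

1st diffs: 47, 141, 313, 587, 987, 1537.
2nd diffs: 94, 172, 274, 400, 550.
3rd diffs: 78, 102, 126, 150.
4th diffs: 24, 24, 24 (constant).
Newton forward-difference form: w_i = 10 + 47·C(i-1,1) + 94·C(i-1,2) + 78·C(i-1,3) + 24·C(i-1,4).
At i = 10: i-1 = 9, so w_{10} = 10 + 423 + 3384 + 6552 + 3024 = 13393.

13393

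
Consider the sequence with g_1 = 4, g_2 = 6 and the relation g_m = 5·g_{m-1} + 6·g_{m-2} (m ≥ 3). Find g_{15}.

Applying the relation repeatedly:
g_3 = 54, g_4 = 306, g_5 = 1854, …, g_{12} = 518281506, g_{13} = 3109689054, g_{14} = 18658134306, g_{15} = 111948805854.
(Characteristic roots are 6 and -1.)

111948805854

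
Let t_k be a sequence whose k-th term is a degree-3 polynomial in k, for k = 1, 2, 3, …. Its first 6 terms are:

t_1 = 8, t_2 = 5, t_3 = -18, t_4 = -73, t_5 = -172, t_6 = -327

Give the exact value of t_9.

1st diffs: -3, -23, -55, -99, -155.
2nd diffs: -20, -32, -44, -56.
3rd diffs: -12, -12, -12 (constant).
Newton forward-difference form: t_k = 8 + (-3)·C(k-1,1) + (-20)·C(k-1,2) + (-12)·C(k-1,3).
At k = 9: k-1 = 8, so t_9 = 8 - 24 - 560 - 672 = -1248.

-1248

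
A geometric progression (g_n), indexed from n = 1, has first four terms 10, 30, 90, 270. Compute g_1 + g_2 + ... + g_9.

98410

Common ratio r = 3.
g_n = 10·3^(n-1).
S = 10·(3^9 - 1)/(3 - 1) = 10·(19683 - 1)/(2) = 98410.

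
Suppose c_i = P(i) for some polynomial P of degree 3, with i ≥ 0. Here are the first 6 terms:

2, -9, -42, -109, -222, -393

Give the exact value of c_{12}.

1st diffs: -11, -33, -67, -113, -171.
2nd diffs: -22, -34, -46, -58.
3rd diffs: -12, -12, -12 (constant).
So c_i = -2i^3 - 5i^2 - 4i + 2.
Evaluating at i = 12 gives c_{12} = -4222.

-4222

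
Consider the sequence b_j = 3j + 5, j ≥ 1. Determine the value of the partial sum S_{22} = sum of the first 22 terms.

Over j = 1..22: Σj = 253.
Total = (3)·253 + (5)·22 = 869.

869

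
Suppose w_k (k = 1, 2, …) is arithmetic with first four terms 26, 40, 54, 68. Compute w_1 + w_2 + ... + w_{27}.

Common difference d = 14.
w_k = 26 + (k - 1)·14.
w_{27} = 390; S = 27·(26 + 390)/2 = 5616.

5616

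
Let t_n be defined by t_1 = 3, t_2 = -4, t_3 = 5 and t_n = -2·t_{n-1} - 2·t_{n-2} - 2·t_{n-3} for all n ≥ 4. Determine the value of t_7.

Compute successive terms:
t_4 = -8, t_5 = 14, t_6 = -22, t_7 = 32.

32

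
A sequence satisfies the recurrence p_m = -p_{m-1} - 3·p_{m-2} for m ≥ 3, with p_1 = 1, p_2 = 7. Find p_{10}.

Applying the relation repeatedly:
p_3 = -10; p_4 = -11; p_5 = 41; p_6 = -8; p_7 = -115; p_8 = 139; p_9 = 206; p_{10} = -623.

-623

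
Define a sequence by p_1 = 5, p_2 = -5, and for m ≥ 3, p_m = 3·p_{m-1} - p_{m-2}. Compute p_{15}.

Step forward from the initial values:
p_3 = -20, p_4 = -55, p_5 = -145, …, p_{12} = -122380, p_{13} = -320395, p_{14} = -838805, p_{15} = -2196020.

-2196020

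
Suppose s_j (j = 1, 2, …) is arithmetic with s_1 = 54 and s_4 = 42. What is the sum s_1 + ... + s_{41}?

Common difference d = (42 - 54) / (4 - 1) = -4.
s_j = 54 + (j - 1)·(-4).
s_{41} = -106; S = 41·(54 + (-106))/2 = -1066.

-1066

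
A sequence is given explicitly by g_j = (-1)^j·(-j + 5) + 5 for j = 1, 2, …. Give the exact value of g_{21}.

(-1)^21 = -1; -j + 5 at j=21 is -16; so g_{21} = 21.

21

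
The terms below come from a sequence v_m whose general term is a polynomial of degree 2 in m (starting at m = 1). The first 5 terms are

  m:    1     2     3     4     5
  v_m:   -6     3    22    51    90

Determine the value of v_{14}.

1st diffs: 9, 19, 29, 39.
2nd diffs: 10, 10, 10 (constant).
Newton forward-difference form: v_m = -6 + 9·C(m-1,1) + 10·C(m-1,2).
At m = 14: m-1 = 13, so v_{14} = -6 + 117 + 780 = 891.

891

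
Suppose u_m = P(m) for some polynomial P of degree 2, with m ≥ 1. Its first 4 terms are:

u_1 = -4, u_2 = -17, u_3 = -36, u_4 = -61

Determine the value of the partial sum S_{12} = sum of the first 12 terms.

1st diffs: -13, -19, -25.
2nd diffs: -6, -6 (constant).
Newton forward-difference form: u_m = -4 + (-13)·C(m-1,1) + (-6)·C(m-1,2).
Continuing: …, -92, -129, -172, -221, …, u_{12} = -477.
Summing m = 1..12 (12 terms) gives -2226.

-2226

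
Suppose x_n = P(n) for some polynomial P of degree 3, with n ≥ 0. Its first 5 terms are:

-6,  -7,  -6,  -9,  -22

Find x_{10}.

-646

1st diffs: -1, 1, -3, -13.
2nd diffs: 2, -4, -10.
3rd diffs: -6, -6 (constant).
Newton forward-difference form: x_n = -6 + (-1)·C(n,1) + 2·C(n,2) + (-6)·C(n,3).
At n = 10: n = 10, so x_{10} = -6 - 10 + 90 - 720 = -646.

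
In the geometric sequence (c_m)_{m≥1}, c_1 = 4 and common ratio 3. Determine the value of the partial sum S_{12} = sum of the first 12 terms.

c_m = 4·3^(m-1).
S = 4·(3^12 - 1)/(3 - 1) = 4·(531441 - 1)/(2) = 1062880.

1062880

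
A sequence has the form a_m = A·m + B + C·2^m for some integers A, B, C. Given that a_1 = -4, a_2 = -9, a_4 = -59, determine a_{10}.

-5069

At m = 1, 2, 4: A + B + 2C = -4; 2A + B + 4C = -9; 4A + B + 16C = -59.
Subtracting the first from the second: A + 2C = -5.
Subtracting the second from the third: 2A + 12C = -50.
Solving: C = -5, A = 5, then B = 1.
So a_m = 5·m + 1 + (-5)·2^m; at m=10 this is -5069.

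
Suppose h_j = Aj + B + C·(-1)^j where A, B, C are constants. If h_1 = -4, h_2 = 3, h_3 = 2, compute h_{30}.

At j = 1, 2, 3: A + B - C = -4; 2A + B + C = 3; 3A + B - C = 2.
Subtracting the first from the second: A + 2C = 7.
Subtracting the second from the third: A - 2C = -1.
Solving: C = 2, A = 3, then B = -5.
So h_j = 3·j + (-5) + 2·(-1)^j; at j=30 this is 87.

87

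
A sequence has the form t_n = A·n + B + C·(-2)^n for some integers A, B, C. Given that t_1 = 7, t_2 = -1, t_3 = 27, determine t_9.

1059

The three given values yield: A + B - 2C = 7; 2A + B + 4C = -1; 3A + B - 8C = 27.
Subtracting the first from the second: A + 6C = -8.
Subtracting the second from the third: A - 12C = 28.
Solving: C = -2, A = 4, then B = -1.
Hence t_9 = 4·9 + (-1) + (-2)·(-512) = 1059.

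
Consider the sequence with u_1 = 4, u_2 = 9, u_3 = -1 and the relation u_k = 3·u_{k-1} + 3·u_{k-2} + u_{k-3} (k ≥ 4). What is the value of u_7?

Applying the relation repeatedly:
u_4 = 28; u_5 = 90; u_6 = 353; u_7 = 1357.

1357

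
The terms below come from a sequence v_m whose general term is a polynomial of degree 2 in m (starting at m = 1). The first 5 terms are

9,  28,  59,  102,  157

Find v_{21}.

1st diffs: 19, 31, 43, 55.
2nd diffs: 12, 12, 12 (constant).
So v_m = 6m^2 + m + 2.
Evaluating at m = 21 gives v_{21} = 2669.

2669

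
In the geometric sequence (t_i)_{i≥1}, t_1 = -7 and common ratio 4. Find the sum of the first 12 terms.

t_i = (-7)·4^(i-1).
S = (-7)·(4^12 - 1)/(4 - 1) = (-7)·(16777216 - 1)/(3) = -39146835.

-39146835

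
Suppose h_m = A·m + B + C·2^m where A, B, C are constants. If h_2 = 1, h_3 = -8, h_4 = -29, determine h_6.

Write the equations: 2A + B + 4C = 1; 3A + B + 8C = -8; 4A + B + 16C = -29.
Subtracting the first from the second: A + 4C = -9.
Subtracting the second from the third: A + 8C = -21.
Solving: C = -3, A = 3, then B = 7.
So h_m = 3·m + 7 + (-3)·2^m; at m=6 this is -167.

-167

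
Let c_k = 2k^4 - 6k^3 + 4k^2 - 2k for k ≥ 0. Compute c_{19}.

c_{19} = 2·19^4 - 6·19^3 + 4·19^2 - 2·19 = 220894.

220894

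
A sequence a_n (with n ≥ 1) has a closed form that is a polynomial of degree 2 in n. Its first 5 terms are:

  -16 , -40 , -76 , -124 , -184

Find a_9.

-544

1st diffs: -24, -36, -48, -60.
2nd diffs: -12, -12, -12 (constant).
Newton forward-difference form: a_n = -16 + (-24)·C(n-1,1) + (-12)·C(n-1,2).
At n = 9: n-1 = 8, so a_9 = -16 - 192 - 336 = -544.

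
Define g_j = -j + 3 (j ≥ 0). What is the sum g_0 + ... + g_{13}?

Over j = 0..13: Σj = 91.
Total = (-1)·91 + (3)·14 = -49.

-49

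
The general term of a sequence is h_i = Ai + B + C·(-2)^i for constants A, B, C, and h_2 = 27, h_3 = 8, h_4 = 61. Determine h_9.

-970

Plug in i = 2, 3, 4: 2A + B + 4C = 27; 3A + B - 8C = 8; 4A + B + 16C = 61.
Subtracting the first from the second: A - 12C = -19.
Subtracting the second from the third: A + 24C = 53.
Solving: C = 2, A = 5, then B = 9.
Therefore h_9 = 45 + 9 + 2·(-512) = -970.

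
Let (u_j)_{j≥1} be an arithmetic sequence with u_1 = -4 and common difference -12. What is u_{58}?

u_j = -4 + (j - 1)·(-12).
u_{58} = -4 + 57·(-12) = -688.

-688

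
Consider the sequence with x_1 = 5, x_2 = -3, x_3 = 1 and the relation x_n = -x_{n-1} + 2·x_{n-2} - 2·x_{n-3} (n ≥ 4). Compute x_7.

145

Step forward from the initial values:
x_4 = -17  x_5 = 25  x_6 = -61  x_7 = 145.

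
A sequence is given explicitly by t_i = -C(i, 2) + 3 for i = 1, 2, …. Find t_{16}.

-117

C(16, 2) = 120, so t_{16} = -117.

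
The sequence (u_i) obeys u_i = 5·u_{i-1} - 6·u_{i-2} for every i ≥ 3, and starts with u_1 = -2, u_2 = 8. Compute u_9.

Applying the relation repeatedly:
u_3 = 52, u_4 = 212, u_5 = 748, u_6 = 2468, u_7 = 7852, u_8 = 24452, u_9 = 75148.
(Characteristic roots are 3 and 2.)

75148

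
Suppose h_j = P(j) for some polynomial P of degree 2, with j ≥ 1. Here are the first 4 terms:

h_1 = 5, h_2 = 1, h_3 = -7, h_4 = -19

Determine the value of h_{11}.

-215

1st diffs: -4, -8, -12.
2nd diffs: -4, -4 (constant).
So h_j = -2j^2 + 2j + 5.
Evaluating at j = 11 gives h_{11} = -215.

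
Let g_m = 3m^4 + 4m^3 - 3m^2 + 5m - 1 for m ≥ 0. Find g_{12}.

g_{12} = 3·12^4 + 4·12^3 - 3·12^2 + 5·12 - 1 = 68747.

68747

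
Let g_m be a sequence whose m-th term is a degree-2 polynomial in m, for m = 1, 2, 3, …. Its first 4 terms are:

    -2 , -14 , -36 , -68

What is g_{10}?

1st diffs: -12, -22, -32.
2nd diffs: -10, -10 (constant).
So g_m = -5m^2 + 3m.
Evaluating at m = 10 gives g_{10} = -470.

-470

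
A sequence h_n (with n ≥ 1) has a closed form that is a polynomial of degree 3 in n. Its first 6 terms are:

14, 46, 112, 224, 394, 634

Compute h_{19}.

15584

1st diffs: 32, 66, 112, 170, 240.
2nd diffs: 34, 46, 58, 70.
3rd diffs: 12, 12, 12 (constant).
So h_n = 2n^3 + 5n^2 + 3n + 4.
Evaluating at n = 19 gives h_{19} = 15584.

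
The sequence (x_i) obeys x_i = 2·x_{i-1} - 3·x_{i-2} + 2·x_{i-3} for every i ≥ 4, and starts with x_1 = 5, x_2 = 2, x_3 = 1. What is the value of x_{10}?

x_4 = 6  x_5 = 13  x_6 = 10  x_7 = -7  x_8 = -18  x_9 = 5  x_{10} = 50.

50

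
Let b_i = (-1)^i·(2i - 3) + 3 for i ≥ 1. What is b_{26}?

52

(-1)^26 = 1; 2i - 3 at i=26 is 49; so b_{26} = 52.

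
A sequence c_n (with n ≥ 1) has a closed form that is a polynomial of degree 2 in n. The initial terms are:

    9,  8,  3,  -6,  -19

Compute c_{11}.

-181

1st diffs: -1, -5, -9, -13.
2nd diffs: -4, -4, -4 (constant).
So c_n = -2n^2 + 5n + 6.
Evaluating at n = 11 gives c_{11} = -181.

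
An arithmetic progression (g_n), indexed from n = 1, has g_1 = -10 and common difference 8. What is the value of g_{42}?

318

g_n = -10 + (n - 1)·8.
g_{42} = -10 + 41·8 = 318.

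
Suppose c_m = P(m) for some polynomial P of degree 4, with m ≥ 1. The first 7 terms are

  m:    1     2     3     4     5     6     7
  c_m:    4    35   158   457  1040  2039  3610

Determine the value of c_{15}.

63410

1st diffs: 31, 123, 299, 583, 999, 1571.
2nd diffs: 92, 176, 284, 416, 572.
3rd diffs: 84, 108, 132, 156.
4th diffs: 24, 24, 24 (constant).
Newton forward-difference form: c_m = 4 + 31·C(m-1,1) + 92·C(m-1,2) + 84·C(m-1,3) + 24·C(m-1,4).
At m = 15: m-1 = 14, so c_{15} = 4 + 434 + 8372 + 30576 + 24024 = 63410.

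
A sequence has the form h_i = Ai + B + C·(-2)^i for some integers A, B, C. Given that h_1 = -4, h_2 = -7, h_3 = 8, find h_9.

Write the equations: A + B - 2C = -4; 2A + B + 4C = -7; 3A + B - 8C = 8.
Subtracting the first from the second: A + 6C = -3.
Subtracting the second from the third: A - 12C = 15.
Solving: C = -1, A = 3, then B = -9.
Hence h_9 = 3·9 + (-9) + (-1)·(-512) = 530.

530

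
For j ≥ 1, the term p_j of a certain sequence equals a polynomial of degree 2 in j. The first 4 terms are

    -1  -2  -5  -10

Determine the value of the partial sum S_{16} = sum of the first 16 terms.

1st diffs: -1, -3, -5.
2nd diffs: -2, -2 (constant).
Newton forward-difference form: p_j = -1 + (-1)·C(j-1,1) + (-2)·C(j-1,2).
Continuing: …, -17, -26, -37, -50, …, p_{16} = -226.
Summing j = 1..16 (16 terms) gives -1256.

-1256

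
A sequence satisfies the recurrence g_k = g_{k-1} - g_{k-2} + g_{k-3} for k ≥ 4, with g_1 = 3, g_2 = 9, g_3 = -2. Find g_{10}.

9

Compute successive terms:
g_4 = -8  g_5 = 3  g_6 = 9  g_7 = -2  g_8 = -8  g_9 = 3  g_{10} = 9.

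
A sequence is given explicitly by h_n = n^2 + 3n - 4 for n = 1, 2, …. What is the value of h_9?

104

h_9 = 1·9^2 + 3·9 - 4 = 104.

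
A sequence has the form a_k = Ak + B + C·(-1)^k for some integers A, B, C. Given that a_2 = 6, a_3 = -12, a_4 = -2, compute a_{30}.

-106

The three given values yield: 2A + B + C = 6; 3A + B - C = -12; 4A + B + C = -2.
Subtracting the first from the second: A - 2C = -18.
Subtracting the second from the third: A + 2C = 10.
Solving: C = 7, A = -4, then B = 7.
Therefore a_{30} = -120 + 7 + 7·1 = -106.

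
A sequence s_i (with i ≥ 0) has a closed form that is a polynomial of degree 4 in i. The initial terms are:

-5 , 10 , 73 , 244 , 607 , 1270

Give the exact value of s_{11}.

20620

1st diffs: 15, 63, 171, 363, 663.
2nd diffs: 48, 108, 192, 300.
3rd diffs: 60, 84, 108.
4th diffs: 24, 24 (constant).
Newton forward-difference form: s_i = -5 + 15·C(i,1) + 48·C(i,2) + 60·C(i,3) + 24·C(i,4).
At i = 11: i = 11, so s_{11} = -5 + 165 + 2640 + 9900 + 7920 = 20620.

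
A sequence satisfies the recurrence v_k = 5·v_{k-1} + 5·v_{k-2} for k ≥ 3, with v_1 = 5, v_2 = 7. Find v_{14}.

15933859375

Applying the relation repeatedly:
v_3 = 60;  v_4 = 335;  v_5 = 1975;  …;  v_{11} = 79421875;  v_{12} = 464943750;  v_{13} = 2721828125;  v_{14} = 15933859375.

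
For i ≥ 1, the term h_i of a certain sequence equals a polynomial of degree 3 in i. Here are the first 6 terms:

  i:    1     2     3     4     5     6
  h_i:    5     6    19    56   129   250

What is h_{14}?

1st diffs: 1, 13, 37, 73, 121.
2nd diffs: 12, 24, 36, 48.
3rd diffs: 12, 12, 12 (constant).
Newton forward-difference form: h_i = 5 + 1·C(i-1,1) + 12·C(i-1,2) + 12·C(i-1,3).
At i = 14: i-1 = 13, so h_{14} = 5 + 13 + 936 + 3432 = 4386.

4386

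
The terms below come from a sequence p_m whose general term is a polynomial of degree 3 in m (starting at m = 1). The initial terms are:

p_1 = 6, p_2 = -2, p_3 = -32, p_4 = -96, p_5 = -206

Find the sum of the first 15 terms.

1st diffs: -8, -30, -64, -110.
2nd diffs: -22, -34, -46.
3rd diffs: -12, -12 (constant).
So p_m = -2m^3 + m^2 + 3m + 4.
Continuing: …, -374, -612, -932, -1346, …, p_{15} = -6476.
Summing m = 1..15 (15 terms) gives -27140.

-27140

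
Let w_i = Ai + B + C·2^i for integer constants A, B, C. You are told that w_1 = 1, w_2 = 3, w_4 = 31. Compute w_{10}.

The three given values yield: A + B + 2C = 1; 2A + B + 4C = 3; 4A + B + 16C = 31.
Subtracting the first from the second: A + 2C = 2.
Subtracting the second from the third: 2A + 12C = 28.
Solving: C = 3, A = -4, then B = -1.
Therefore w_{10} = -40 + (-1) + 3·1024 = 3031.

3031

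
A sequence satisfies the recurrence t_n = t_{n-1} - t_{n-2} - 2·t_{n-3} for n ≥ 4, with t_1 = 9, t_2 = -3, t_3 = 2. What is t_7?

35

Iterate the recurrence:
t_4 = -13  t_5 = -9  t_6 = 0  t_7 = 35.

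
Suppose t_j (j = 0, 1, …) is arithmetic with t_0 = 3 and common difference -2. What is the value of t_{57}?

t_j = 3 + (j - 0)·(-2).
t_{57} = 3 + 57·(-2) = -111.

-111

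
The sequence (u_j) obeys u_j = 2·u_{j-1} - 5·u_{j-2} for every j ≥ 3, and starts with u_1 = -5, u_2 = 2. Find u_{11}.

-12091

u_3 = 29, u_4 = 48, u_5 = -49, u_6 = -338, u_7 = -431, u_8 = 828, u_9 = 3811, u_{10} = 3482, u_{11} = -12091.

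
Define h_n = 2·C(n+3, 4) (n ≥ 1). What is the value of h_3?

30

C(6, 4) = 15, so h_3 = 30.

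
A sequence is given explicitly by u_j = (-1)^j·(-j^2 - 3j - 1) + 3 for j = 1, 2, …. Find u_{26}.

-752

(-1)^26 = 1; -j^2 - 3j - 1 at j=26 is -755; so u_{26} = -752.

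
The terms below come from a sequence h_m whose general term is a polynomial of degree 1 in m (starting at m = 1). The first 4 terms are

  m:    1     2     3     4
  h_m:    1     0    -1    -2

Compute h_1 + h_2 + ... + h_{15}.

-90

1st diffs: -1, -1, -1 (constant).
So h_m = -m + 2.
Continuing: …, -3, -4, -5, -6, …, h_{15} = -13.
Summing m = 1..15 (15 terms) gives -90.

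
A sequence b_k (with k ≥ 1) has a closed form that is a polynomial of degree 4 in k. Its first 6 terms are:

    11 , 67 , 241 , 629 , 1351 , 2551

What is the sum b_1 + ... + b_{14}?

192346

1st diffs: 56, 174, 388, 722, 1200.
2nd diffs: 118, 214, 334, 478.
3rd diffs: 96, 120, 144.
4th diffs: 24, 24 (constant).
So b_k = k^4 + 6k^3 - 2k^2 + 5k + 1.
Continuing: …, 4397, 7081, 10819, 15851, …, b_{14} = 54559.
Summing k = 1..14 (14 terms) gives 192346.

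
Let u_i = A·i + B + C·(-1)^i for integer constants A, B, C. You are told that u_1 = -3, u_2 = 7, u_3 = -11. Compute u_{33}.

The three given values yield: A + B - C = -3; 2A + B + C = 7; 3A + B - C = -11.
Subtracting the first from the second: A + 2C = 10.
Subtracting the second from the third: A - 2C = -18.
Solving: C = 7, A = -4, then B = 8.
Hence u_{33} = -4·33 + 8 + 7·(-1) = -131.

-131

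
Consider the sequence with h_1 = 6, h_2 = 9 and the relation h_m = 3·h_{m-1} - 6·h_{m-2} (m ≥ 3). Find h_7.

891

Compute successive terms:
h_3 = -9; h_4 = -81; h_5 = -189; h_6 = -81; h_7 = 891.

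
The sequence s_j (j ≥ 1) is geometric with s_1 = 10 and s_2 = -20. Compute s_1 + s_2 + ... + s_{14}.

-54610

Common ratio r = -2.
s_j = 10·(-2)^(j-1).
S = 10·((-2)^14 - 1)/(-2 - 1) = 10·(16384 - 1)/(-3) = -54610.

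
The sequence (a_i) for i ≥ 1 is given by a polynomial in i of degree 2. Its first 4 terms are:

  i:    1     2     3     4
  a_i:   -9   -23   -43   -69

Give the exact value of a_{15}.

1st diffs: -14, -20, -26.
2nd diffs: -6, -6 (constant).
Newton forward-difference form: a_i = -9 + (-14)·C(i-1,1) + (-6)·C(i-1,2).
At i = 15: i-1 = 14, so a_{15} = -9 - 196 - 546 = -751.

-751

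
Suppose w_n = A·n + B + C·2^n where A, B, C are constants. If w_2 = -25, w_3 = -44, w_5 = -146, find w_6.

-277

Write the equations: 2A + B + 4C = -25; 3A + B + 8C = -44; 5A + B + 32C = -146.
Subtracting the first from the second: A + 4C = -19.
Subtracting the second from the third: 2A + 24C = -102.
Solving: C = -4, A = -3, then B = -3.
Hence w_6 = -3·6 + (-3) + (-4)·64 = -277.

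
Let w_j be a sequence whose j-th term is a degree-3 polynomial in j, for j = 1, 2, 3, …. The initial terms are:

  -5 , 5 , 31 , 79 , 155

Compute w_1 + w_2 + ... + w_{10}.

1st diffs: 10, 26, 48, 76.
2nd diffs: 16, 22, 28.
3rd diffs: 6, 6 (constant).
Newton forward-difference form: w_j = -5 + 10·C(j-1,1) + 16·C(j-1,2) + 6·C(j-1,3).
Continuing: …, 265, 415, 611, 859, …, w_{10} = 1165.
Summing j = 1..10 (10 terms) gives 3580.

3580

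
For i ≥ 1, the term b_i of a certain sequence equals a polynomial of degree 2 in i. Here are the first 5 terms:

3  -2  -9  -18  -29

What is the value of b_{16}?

-282

1st diffs: -5, -7, -9, -11.
2nd diffs: -2, -2, -2 (constant).
Newton forward-difference form: b_i = 3 + (-5)·C(i-1,1) + (-2)·C(i-1,2).
At i = 16: i-1 = 15, so b_{16} = 3 - 75 - 210 = -282.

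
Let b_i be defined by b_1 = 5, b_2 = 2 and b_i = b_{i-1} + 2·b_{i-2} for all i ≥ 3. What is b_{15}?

38232

b_3 = 12;  b_4 = 16;  b_5 = 40;  …;  b_{12} = 4776;  b_{13} = 9560;  b_{14} = 19112;  b_{15} = 38232.
(Characteristic roots are 2 and -1.)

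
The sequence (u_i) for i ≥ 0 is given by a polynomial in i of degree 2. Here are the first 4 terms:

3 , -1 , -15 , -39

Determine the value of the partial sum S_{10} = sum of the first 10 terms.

-1350

1st diffs: -4, -14, -24.
2nd diffs: -10, -10 (constant).
So u_i = -5i^2 + i + 3.
Continuing: …, -73, -117, -171, -235, …, u_9 = -393.
Summing i = 0..9 (10 terms) gives -1350.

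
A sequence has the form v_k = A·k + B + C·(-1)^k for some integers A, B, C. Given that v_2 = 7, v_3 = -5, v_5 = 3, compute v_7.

11

Write the equations: 2A + B + C = 7; 3A + B - C = -5; 5A + B - C = 3.
Subtracting the first from the second: A - 2C = -12.
Subtracting the second from the third: 2A = 8.
Solving: C = 8, A = 4, then B = -9.
So v_k = 4·k + (-9) + 8·(-1)^k; at k=7 this is 11.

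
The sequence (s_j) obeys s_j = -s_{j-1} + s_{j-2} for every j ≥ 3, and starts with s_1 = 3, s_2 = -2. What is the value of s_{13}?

555

Iterate the recurrence:
s_3 = 5;  s_4 = -7;  s_5 = 12;  …;  s_{10} = -131;  s_{11} = 212;  s_{12} = -343;  s_{13} = 555.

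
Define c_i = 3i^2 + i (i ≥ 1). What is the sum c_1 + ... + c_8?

Over i = 1..8: Σi = 36, Σi² = 204.
Total = (3)·204 + (1)·36 = 648.

648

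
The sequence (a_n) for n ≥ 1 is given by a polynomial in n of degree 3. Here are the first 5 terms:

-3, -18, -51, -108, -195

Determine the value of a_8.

-696

1st diffs: -15, -33, -57, -87.
2nd diffs: -18, -24, -30.
3rd diffs: -6, -6 (constant).
So a_n = -n^3 - 3n^2 + n.
Evaluating at n = 8 gives a_8 = -696.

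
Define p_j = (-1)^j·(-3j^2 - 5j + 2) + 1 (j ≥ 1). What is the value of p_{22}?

-1559

(-1)^22 = 1; -3j^2 - 5j + 2 at j=22 is -1560; so p_{22} = -1559.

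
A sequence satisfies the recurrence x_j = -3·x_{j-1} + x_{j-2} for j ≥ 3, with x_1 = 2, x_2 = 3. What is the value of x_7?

-862

Step forward from the initial values:
x_3 = -7  x_4 = 24  x_5 = -79  x_6 = 261  x_7 = -862.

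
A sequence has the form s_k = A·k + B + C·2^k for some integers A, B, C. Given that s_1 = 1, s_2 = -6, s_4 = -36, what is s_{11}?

-4121

Write the equations: A + B + 2C = 1; 2A + B + 4C = -6; 4A + B + 16C = -36.
Subtracting the first from the second: A + 2C = -7.
Subtracting the second from the third: 2A + 12C = -30.
Solving: C = -2, A = -3, then B = 8.
Hence s_{11} = -3·11 + 8 + (-2)·2048 = -4121.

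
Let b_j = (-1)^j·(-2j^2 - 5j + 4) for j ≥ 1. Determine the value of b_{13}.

399

(-1)^13 = -1; -2j^2 - 5j + 4 at j=13 is -399; so b_{13} = 399.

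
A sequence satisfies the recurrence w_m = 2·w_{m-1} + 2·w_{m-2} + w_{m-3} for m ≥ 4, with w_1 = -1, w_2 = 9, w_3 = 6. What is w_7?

631

Iterate the recurrence:
w_4 = 29;  w_5 = 79;  w_6 = 222;  w_7 = 631.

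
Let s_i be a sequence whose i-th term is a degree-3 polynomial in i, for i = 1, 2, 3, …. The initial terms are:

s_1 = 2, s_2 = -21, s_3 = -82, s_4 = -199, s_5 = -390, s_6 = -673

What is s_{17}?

1st diffs: -23, -61, -117, -191, -283.
2nd diffs: -38, -56, -74, -92.
3rd diffs: -18, -18, -18 (constant).
So s_i = -3i^3 - i^2 + i + 5.
Evaluating at i = 17 gives s_{17} = -15006.

-15006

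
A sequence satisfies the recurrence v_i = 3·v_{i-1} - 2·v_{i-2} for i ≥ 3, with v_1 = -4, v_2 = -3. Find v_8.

v_3 = -1; v_4 = 3; v_5 = 11; v_6 = 27; v_7 = 59; v_8 = 123.
(Characteristic roots are 2 and 1.)

123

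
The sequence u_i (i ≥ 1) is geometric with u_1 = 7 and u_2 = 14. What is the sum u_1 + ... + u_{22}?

29360121

Common ratio r = 2.
u_i = 7·2^(i-1).
S = 7·(2^22 - 1)/(2 - 1) = 7·(4194304 - 1)/(1) = 29360121.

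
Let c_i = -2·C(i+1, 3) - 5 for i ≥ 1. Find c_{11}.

C(12, 3) = 220, so c_{11} = -445.

-445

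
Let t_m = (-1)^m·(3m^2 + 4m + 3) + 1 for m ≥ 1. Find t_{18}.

(-1)^18 = 1; 3m^2 + 4m + 3 at m=18 is 1047; so t_{18} = 1048.

1048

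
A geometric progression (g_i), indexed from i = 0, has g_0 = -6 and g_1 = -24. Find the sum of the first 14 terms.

Common ratio r = 4.
g_i = (-6)·4^(i-0).
S = (-6)·(4^14 - 1)/(4 - 1) = (-6)·(268435456 - 1)/(3) = -536870910.

-536870910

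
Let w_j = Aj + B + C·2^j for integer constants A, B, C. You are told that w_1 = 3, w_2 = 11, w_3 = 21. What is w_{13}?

8265

The three given values yield: A + B + 2C = 3; 2A + B + 4C = 11; 3A + B + 8C = 21.
Subtracting the first from the second: A + 2C = 8.
Subtracting the second from the third: A + 4C = 10.
Solving: C = 1, A = 6, then B = -5.
Hence w_{13} = 6·13 + (-5) + 1·8192 = 8265.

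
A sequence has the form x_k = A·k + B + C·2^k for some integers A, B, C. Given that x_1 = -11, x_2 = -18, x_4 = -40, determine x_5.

-61

Plug in k = 1, 2, 4: A + B + 2C = -11; 2A + B + 4C = -18; 4A + B + 16C = -40.
Subtracting the first from the second: A + 2C = -7.
Subtracting the second from the third: 2A + 12C = -22.
Solving: C = -1, A = -5, then B = -4.
Hence x_5 = -5·5 + (-4) + (-1)·32 = -61.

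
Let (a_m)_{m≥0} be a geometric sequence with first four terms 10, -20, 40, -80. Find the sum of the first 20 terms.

-3495250

Common ratio r = -2.
a_m = 10·(-2)^(m-0).
S = 10·((-2)^20 - 1)/(-2 - 1) = 10·(1048576 - 1)/(-3) = -3495250.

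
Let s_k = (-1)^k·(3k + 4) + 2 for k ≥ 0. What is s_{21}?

(-1)^21 = -1; 3k + 4 at k=21 is 67; so s_{21} = -65.

-65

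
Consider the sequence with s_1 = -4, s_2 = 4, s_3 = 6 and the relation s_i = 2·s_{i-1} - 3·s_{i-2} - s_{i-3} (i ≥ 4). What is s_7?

Applying the relation repeatedly:
s_4 = 4;  s_5 = -14;  s_6 = -46;  s_7 = -54.

-54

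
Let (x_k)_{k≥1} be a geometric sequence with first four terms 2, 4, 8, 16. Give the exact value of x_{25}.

33554432

Common ratio r = 2.
x_k = 2·2^(k-1).
x_{25} = 2·2^24 = 33554432.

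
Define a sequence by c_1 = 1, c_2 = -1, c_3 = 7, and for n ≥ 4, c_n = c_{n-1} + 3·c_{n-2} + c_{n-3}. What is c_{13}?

24361

Compute successive terms:
c_4 = 5;  c_5 = 25;  c_6 = 47;  c_7 = 127;  c_8 = 293;  c_9 = 721;  c_{10} = 1727;  c_{11} = 4183;  c_{12} = 10085;  c_{13} = 24361.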